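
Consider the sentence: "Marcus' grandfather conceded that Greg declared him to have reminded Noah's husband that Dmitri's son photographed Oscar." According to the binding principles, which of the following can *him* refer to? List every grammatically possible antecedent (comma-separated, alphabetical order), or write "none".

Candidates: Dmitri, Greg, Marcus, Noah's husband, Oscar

Marcus

*him* is a pronoun; Principle B requires it to be free in its binding domain — the clause headed by 'declared'.
— Dmitri: possessor inside the subject DP of the clause headed by 'photographed'; is c-commanded by the pronoun; coreference would bind this R-expression — blocked (Principle C).
— Greg: subject of the clause headed by 'declared'; c-commands the pronoun within its binding domain — blocked (Principle B).
— Marcus: possessor inside the subject DP of the matrix clause; does not c-command the pronoun — Principle B does not apply; allowed.
— Noah's husband: object of the clause headed by 'reminded'; is c-commanded by the pronoun; coreference would bind this R-expression — blocked (Principle C).
— Oscar: object of the clause headed by 'photographed'; is c-commanded by the pronoun; coreference would bind this R-expression — blocked (Principle C).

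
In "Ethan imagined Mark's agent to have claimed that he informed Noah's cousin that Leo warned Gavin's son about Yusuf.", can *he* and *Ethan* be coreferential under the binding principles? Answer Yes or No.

*Ethan* is an R-expression; Principle C requires it to be free (not bound by any c-commanding expression).
— he: subject of the clause headed by 'informed'; the pronoun does not c-command the R-expression — coreference allowed.

Yes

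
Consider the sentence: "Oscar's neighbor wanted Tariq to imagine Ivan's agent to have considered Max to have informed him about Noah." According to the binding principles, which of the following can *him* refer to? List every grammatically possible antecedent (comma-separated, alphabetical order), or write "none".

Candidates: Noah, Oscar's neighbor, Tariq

*him* is a pronoun; Principle B requires it to be free in its binding domain — the clause headed by 'informed'.
— Noah: second object of the clause headed by 'informed'; is c-commanded by the pronoun; coreference would bind this R-expression — blocked (Principle C).
— Oscar's neighbor: subject of the matrix clause; c-commands the pronoun but lies outside its binding domain — allowed.
— Tariq: subject of the clause headed by 'imagine'; c-commands the pronoun but lies outside its binding domain — allowed.

Oscar's neighbor, Tariq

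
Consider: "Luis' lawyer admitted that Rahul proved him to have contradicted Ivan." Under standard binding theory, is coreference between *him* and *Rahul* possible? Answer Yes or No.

No

*Rahul* is an R-expression; Principle C requires it to be free (not bound by any c-commanding expression).
— him: subject of the clause headed by 'contradicted'; the R-expression locally c-commands the pronoun — coreference blocked (Principle B on the pronoun).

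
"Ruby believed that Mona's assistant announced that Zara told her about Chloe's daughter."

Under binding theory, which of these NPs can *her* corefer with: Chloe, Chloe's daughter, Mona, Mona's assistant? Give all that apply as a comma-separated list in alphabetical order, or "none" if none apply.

*her* is a pronoun; Principle B requires it to be free in its binding domain — the clause headed by 'told'.
— Chloe: possessor inside the second object DP of the clause headed by 'told'; is c-commanded by the pronoun; coreference would bind this R-expression — blocked (Principle C).
— Chloe's daughter: second object of the clause headed by 'told'; is c-commanded by the pronoun; coreference would bind this R-expression — blocked (Principle C).
— Mona: possessor inside the subject DP of the clause headed by 'announced'; does not c-command the pronoun — Principle B does not apply; allowed.
— Mona's assistant: subject of the clause headed by 'announced'; c-commands the pronoun but lies outside its binding domain — allowed.

Mona, Mona's assistant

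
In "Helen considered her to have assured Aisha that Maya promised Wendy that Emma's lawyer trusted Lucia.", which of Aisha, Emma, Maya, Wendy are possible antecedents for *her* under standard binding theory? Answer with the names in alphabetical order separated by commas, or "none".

*her* is a pronoun; Principle B requires it to be free in its binding domain — the matrix clause.
— Aisha: object of the clause headed by 'assured'; is c-commanded by the pronoun; coreference would bind this R-expression — blocked (Principle C).
— Emma: possessor inside the subject DP of the clause headed by 'trusted'; is c-commanded by the pronoun; coreference would bind this R-expression — blocked (Principle C).
— Maya: subject of the clause headed by 'promised'; is c-commanded by the pronoun; coreference would bind this R-expression — blocked (Principle C).
— Wendy: object of the clause headed by 'promised'; is c-commanded by the pronoun; coreference would bind this R-expression — blocked (Principle C).

none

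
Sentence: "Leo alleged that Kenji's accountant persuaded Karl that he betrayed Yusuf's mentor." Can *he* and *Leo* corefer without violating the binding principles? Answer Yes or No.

*Leo* is an R-expression; Principle C requires it to be free (not bound by any c-commanding expression).
— he: subject of the clause headed by 'betrayed'; the pronoun does not c-command the R-expression — coreference allowed.

Yes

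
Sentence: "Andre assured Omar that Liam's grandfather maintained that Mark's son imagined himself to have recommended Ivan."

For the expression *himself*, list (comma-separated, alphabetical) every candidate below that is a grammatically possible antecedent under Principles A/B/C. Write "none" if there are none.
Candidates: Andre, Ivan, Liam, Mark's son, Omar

*himself* is a reflexive; Principle A requires it to be bound within its binding domain — the clause headed by 'imagined'.
— Andre: subject of the matrix clause; c-commands the reflexive but lies outside its binding domain — cannot bind it (Principle A).
— Ivan: object of the clause headed by 'recommended'; does not c-command the reflexive — cannot bind it (Principle A).
— Liam: possessor inside the subject DP of the clause headed by 'maintained'; does not c-command the reflexive — cannot bind it (Principle A).
— Mark's son: subject of the clause headed by 'imagined'; c-commands the reflexive within its binding domain — allowed (Principle A).
— Omar: object of the matrix clause; c-commands the reflexive but lies outside its binding domain — cannot bind it (Principle A).

Mark's son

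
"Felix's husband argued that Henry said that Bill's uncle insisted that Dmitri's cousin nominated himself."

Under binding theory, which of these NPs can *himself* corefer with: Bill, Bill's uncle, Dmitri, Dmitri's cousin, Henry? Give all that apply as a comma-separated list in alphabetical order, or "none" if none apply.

Dmitri's cousin

*himself* is a reflexive; Principle A requires it to be bound within its binding domain — the clause headed by 'nominated'.
— Bill: possessor inside the subject DP of the clause headed by 'insisted'; does not c-command the reflexive — cannot bind it (Principle A).
— Bill's uncle: subject of the clause headed by 'insisted'; c-commands the reflexive but lies outside its binding domain — cannot bind it (Principle A).
— Dmitri: possessor inside the subject DP of the clause headed by 'nominated'; does not c-command the reflexive — cannot bind it (Principle A).
— Dmitri's cousin: subject of the clause headed by 'nominated'; c-commands the reflexive within its binding domain — allowed (Principle A).
— Henry: subject of the clause headed by 'said'; c-commands the reflexive but lies outside its binding domain — cannot bind it (Principle A).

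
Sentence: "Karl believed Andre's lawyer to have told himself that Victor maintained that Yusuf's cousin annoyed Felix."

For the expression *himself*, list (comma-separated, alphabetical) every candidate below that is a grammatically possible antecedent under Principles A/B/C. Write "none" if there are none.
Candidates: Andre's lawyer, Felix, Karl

Andre's lawyer

*himself* is a reflexive; Principle A requires it to be bound within its binding domain — the clause headed by 'told'.
— Andre's lawyer: subject of the clause headed by 'told'; c-commands the reflexive within its binding domain — allowed (Principle A).
— Felix: object of the clause headed by 'annoyed'; does not c-command the reflexive — cannot bind it (Principle A).
— Karl: subject of the matrix clause; c-commands the reflexive but lies outside its binding domain — cannot bind it (Principle A).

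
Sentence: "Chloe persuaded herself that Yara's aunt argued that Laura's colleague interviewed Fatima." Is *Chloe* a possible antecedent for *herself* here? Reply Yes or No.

*herself* is a reflexive; Principle A requires it to be bound within its binding domain — the matrix clause.
— Chloe: subject of the matrix clause; c-commands the reflexive within its binding domain — allowed (Principle A).

Yes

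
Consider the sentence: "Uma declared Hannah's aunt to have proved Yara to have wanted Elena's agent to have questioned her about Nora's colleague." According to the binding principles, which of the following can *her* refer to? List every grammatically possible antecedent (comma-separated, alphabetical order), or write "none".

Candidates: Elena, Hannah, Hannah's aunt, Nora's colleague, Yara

Elena, Hannah, Hannah's aunt, Yara

*her* is a pronoun; Principle B requires it to be free in its binding domain — the clause headed by 'questioned'.
— Elena: possessor inside the subject DP of the clause headed by 'questioned'; does not c-command the pronoun — Principle B does not apply; allowed.
— Hannah: possessor inside the subject DP of the clause headed by 'proved'; does not c-command the pronoun — Principle B does not apply; allowed.
— Hannah's aunt: subject of the clause headed by 'proved'; c-commands the pronoun but lies outside its binding domain — allowed.
— Nora's colleague: second object of the clause headed by 'questioned'; is c-commanded by the pronoun; coreference would bind this R-expression — blocked (Principle C).
— Yara: subject of the clause headed by 'wanted'; c-commands the pronoun but lies outside its binding domain — allowed.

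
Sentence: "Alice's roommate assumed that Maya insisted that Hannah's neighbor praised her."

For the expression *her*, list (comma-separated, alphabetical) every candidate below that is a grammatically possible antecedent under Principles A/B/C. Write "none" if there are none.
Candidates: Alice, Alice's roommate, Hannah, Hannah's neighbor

*her* is a pronoun; Principle B requires it to be free in its binding domain — the clause headed by 'praised'.
— Alice: possessor inside the subject DP of the matrix clause; does not c-command the pronoun — Principle B does not apply; allowed.
— Alice's roommate: subject of the matrix clause; c-commands the pronoun but lies outside its binding domain — allowed.
— Hannah: possessor inside the subject DP of the clause headed by 'praised'; does not c-command the pronoun — Principle B does not apply; allowed.
— Hannah's neighbor: subject of the clause headed by 'praised'; c-commands the pronoun within its binding domain — blocked (Principle B).

Alice, Alice's roommate, Hannah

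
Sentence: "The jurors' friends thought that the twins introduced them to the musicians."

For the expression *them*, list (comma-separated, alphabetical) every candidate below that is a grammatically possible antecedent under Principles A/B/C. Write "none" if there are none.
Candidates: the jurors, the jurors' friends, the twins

the jurors, the jurors' friends

*them* is a pronoun; Principle B requires it to be free in its binding domain — the clause headed by 'introduced'.
— the jurors: possessor inside the subject DP of the matrix clause; does not c-command the pronoun — Principle B does not apply; allowed.
— the jurors' friends: subject of the matrix clause; c-commands the pronoun but lies outside its binding domain — allowed.
— the twins: subject of the clause headed by 'introduced'; c-commands the pronoun within its binding domain — blocked (Principle B).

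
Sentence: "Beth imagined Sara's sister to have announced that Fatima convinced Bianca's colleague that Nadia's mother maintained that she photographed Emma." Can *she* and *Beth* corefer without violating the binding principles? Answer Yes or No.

Yes

*Beth* is an R-expression; Principle C requires it to be free (not bound by any c-commanding expression).
— she: subject of the clause headed by 'photographed'; the pronoun does not c-command the R-expression — coreference allowed.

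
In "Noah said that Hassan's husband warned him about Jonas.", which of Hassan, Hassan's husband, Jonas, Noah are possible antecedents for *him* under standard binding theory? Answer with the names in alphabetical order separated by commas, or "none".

*him* is a pronoun; Principle B requires it to be free in its binding domain — the clause headed by 'warned'.
— Hassan: possessor inside the subject DP of the clause headed by 'warned'; does not c-command the pronoun — Principle B does not apply; allowed.
— Hassan's husband: subject of the clause headed by 'warned'; c-commands the pronoun within its binding domain — blocked (Principle B).
— Jonas: second object of the clause headed by 'warned'; is c-commanded by the pronoun; coreference would bind this R-expression — blocked (Principle C).
— Noah: subject of the matrix clause; c-commands the pronoun but lies outside its binding domain — allowed.

Hassan, Noah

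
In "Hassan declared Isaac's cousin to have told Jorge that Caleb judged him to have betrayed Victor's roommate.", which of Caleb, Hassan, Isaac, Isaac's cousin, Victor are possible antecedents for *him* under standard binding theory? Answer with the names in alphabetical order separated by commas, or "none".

Hassan, Isaac, Isaac's cousin

*him* is a pronoun; Principle B requires it to be free in its binding domain — the clause headed by 'judged'.
— Caleb: subject of the clause headed by 'judged'; c-commands the pronoun within its binding domain — blocked (Principle B).
— Hassan: subject of the matrix clause; c-commands the pronoun but lies outside its binding domain — allowed.
— Isaac: possessor inside the subject DP of the clause headed by 'told'; does not c-command the pronoun — Principle B does not apply; allowed.
— Isaac's cousin: subject of the clause headed by 'told'; c-commands the pronoun but lies outside its binding domain — allowed.
— Victor: possessor inside the object DP of the clause headed by 'betrayed'; is c-commanded by the pronoun; coreference would bind this R-expression — blocked (Principle C).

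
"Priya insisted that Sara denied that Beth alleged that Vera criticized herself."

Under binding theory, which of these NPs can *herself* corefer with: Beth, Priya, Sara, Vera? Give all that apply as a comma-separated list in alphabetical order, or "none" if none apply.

Vera

*herself* is a reflexive; Principle A requires it to be bound within its binding domain — the clause headed by 'criticized'.
— Beth: subject of the clause headed by 'alleged'; c-commands the reflexive but lies outside its binding domain — cannot bind it (Principle A).
— Priya: subject of the matrix clause; c-commands the reflexive but lies outside its binding domain — cannot bind it (Principle A).
— Sara: subject of the clause headed by 'denied'; c-commands the reflexive but lies outside its binding domain — cannot bind it (Principle A).
— Vera: subject of the clause headed by 'criticized'; c-commands the reflexive within its binding domain — allowed (Principle A).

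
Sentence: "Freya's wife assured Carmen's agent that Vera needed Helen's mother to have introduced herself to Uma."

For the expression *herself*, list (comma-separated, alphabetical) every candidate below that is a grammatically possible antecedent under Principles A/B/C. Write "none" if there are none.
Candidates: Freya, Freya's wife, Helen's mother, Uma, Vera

*herself* is a reflexive; Principle A requires it to be bound within its binding domain — the clause headed by 'introduced'.
— Freya: possessor inside the subject DP of the matrix clause; does not c-command the reflexive — cannot bind it (Principle A).
— Freya's wife: subject of the matrix clause; c-commands the reflexive but lies outside its binding domain — cannot bind it (Principle A).
— Helen's mother: subject of the clause headed by 'introduced'; c-commands the reflexive within its binding domain — allowed (Principle A).
— Uma: second object of the clause headed by 'introduced'; does not c-command the reflexive — cannot bind it (Principle A).
— Vera: subject of the clause headed by 'needed'; c-commands the reflexive but lies outside its binding domain — cannot bind it (Principle A).

Helen's mother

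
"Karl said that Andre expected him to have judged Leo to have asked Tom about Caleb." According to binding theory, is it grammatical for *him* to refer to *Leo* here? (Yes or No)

*Leo* is an R-expression; Principle C requires it to be free (not bound by any c-commanding expression).
— him: subject of the clause headed by 'judged'; the pronoun c-commands the R-expression — coreference blocked (Principle C).

No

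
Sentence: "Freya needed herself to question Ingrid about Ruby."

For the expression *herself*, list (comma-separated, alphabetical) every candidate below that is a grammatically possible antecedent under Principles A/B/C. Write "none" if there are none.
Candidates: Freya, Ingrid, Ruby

*herself* is a reflexive; Principle A requires it to be bound within its binding domain — the matrix clause.
— Freya: subject of the matrix clause; c-commands the reflexive within its binding domain — allowed (Principle A).
— Ingrid: object of the clause headed by 'question'; does not c-command the reflexive — cannot bind it (Principle A).
— Ruby: second object of the clause headed by 'question'; does not c-command the reflexive — cannot bind it (Principle A).

Freya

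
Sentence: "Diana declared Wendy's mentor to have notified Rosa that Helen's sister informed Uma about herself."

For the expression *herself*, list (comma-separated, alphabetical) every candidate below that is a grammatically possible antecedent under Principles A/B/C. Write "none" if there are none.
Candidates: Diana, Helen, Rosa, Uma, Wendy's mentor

*herself* is a reflexive; Principle A requires it to be bound within its binding domain — the clause headed by 'informed'.
— Diana: subject of the matrix clause; c-commands the reflexive but lies outside its binding domain — cannot bind it (Principle A).
— Helen: possessor inside the subject DP of the clause headed by 'informed'; does not c-command the reflexive — cannot bind it (Principle A).
— Rosa: object of the clause headed by 'notified'; c-commands the reflexive but lies outside its binding domain — cannot bind it (Principle A).
— Uma: object of the clause headed by 'informed'; c-commands the reflexive within its binding domain — allowed (Principle A).
— Wendy's mentor: subject of the clause headed by 'notified'; c-commands the reflexive but lies outside its binding domain — cannot bind it (Principle A).

Uma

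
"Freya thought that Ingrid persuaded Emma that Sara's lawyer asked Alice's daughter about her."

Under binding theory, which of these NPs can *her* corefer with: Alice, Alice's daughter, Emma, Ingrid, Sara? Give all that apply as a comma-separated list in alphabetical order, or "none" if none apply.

Alice, Emma, Ingrid, Sara

*her* is a pronoun; Principle B requires it to be free in its binding domain — the clause headed by 'asked'.
— Alice: possessor inside the object DP of the clause headed by 'asked'; does not c-command the pronoun — Principle B does not apply; allowed.
— Alice's daughter: object of the clause headed by 'asked'; c-commands the pronoun within its binding domain — blocked (Principle B).
— Emma: object of the clause headed by 'persuaded'; c-commands the pronoun but lies outside its binding domain — allowed.
— Ingrid: subject of the clause headed by 'persuaded'; c-commands the pronoun but lies outside its binding domain — allowed.
— Sara: possessor inside the subject DP of the clause headed by 'asked'; does not c-command the pronoun — Principle B does not apply; allowed.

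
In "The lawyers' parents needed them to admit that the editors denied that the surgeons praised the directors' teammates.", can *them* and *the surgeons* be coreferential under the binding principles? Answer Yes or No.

No

*the surgeons* is an R-expression; Principle C requires it to be free (not bound by any c-commanding expression).
— them: subject of the clause headed by 'admit'; the pronoun c-commands the R-expression — coreference blocked (Principle C).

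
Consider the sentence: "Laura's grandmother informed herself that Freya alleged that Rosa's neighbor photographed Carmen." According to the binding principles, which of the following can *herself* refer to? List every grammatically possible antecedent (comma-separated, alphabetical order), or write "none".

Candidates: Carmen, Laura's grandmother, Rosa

*herself* is a reflexive; Principle A requires it to be bound within its binding domain — the matrix clause.
— Carmen: object of the clause headed by 'photographed'; does not c-command the reflexive — cannot bind it (Principle A).
— Laura's grandmother: subject of the matrix clause; c-commands the reflexive within its binding domain — allowed (Principle A).
— Rosa: possessor inside the subject DP of the clause headed by 'photographed'; does not c-command the reflexive — cannot bind it (Principle A).

Laura's grandmother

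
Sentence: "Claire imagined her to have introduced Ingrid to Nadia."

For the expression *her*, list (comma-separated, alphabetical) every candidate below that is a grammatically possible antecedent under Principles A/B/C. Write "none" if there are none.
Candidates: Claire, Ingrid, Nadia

*her* is a pronoun; Principle B requires it to be free in its binding domain — the matrix clause.
— Claire: subject of the matrix clause; c-commands the pronoun within its binding domain — blocked (Principle B).
— Ingrid: object of the clause headed by 'introduced'; is c-commanded by the pronoun; coreference would bind this R-expression — blocked (Principle C).
— Nadia: second object of the clause headed by 'introduced'; is c-commanded by the pronoun; coreference would bind this R-expression — blocked (Principle C).

none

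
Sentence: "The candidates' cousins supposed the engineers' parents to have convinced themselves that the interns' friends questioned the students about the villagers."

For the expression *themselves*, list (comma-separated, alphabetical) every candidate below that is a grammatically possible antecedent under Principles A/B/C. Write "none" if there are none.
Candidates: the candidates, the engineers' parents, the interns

the engineers' parents

*themselves* is a reflexive; Principle A requires it to be bound within its binding domain — the clause headed by 'convinced'.
— the candidates: possessor inside the subject DP of the matrix clause; does not c-command the reflexive — cannot bind it (Principle A).
— the engineers' parents: subject of the clause headed by 'convinced'; c-commands the reflexive within its binding domain — allowed (Principle A).
— the interns: possessor inside the subject DP of the clause headed by 'questioned'; does not c-command the reflexive — cannot bind it (Principle A).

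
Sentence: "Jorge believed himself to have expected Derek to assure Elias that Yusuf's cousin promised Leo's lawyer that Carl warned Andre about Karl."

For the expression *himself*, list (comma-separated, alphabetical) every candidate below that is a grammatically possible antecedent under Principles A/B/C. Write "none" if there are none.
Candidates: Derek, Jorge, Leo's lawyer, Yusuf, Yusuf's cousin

Jorge

*himself* is a reflexive; Principle A requires it to be bound within its binding domain — the matrix clause.
— Derek: subject of the clause headed by 'assure'; does not c-command the reflexive — cannot bind it (Principle A).
— Jorge: subject of the matrix clause; c-commands the reflexive within its binding domain — allowed (Principle A).
— Leo's lawyer: object of the clause headed by 'promised'; does not c-command the reflexive — cannot bind it (Principle A).
— Yusuf: possessor inside the subject DP of the clause headed by 'promised'; does not c-command the reflexive — cannot bind it (Principle A).
— Yusuf's cousin: subject of the clause headed by 'promised'; does not c-command the reflexive — cannot bind it (Principle A).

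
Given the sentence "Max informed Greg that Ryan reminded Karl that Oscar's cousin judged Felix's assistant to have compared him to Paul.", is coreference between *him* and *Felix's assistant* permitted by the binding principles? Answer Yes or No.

No

*him* is a pronoun; Principle B requires it to be free in its binding domain — the clause headed by 'compared'.
— Felix's assistant: subject of the clause headed by 'compared'; c-commands the pronoun within its binding domain — blocked (Principle B).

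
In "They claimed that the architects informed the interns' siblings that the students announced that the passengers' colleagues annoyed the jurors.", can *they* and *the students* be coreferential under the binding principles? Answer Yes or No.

No

*the students* is an R-expression; Principle C requires it to be free (not bound by any c-commanding expression).
— they: subject of the matrix clause; the pronoun c-commands the R-expression — coreference blocked (Principle C).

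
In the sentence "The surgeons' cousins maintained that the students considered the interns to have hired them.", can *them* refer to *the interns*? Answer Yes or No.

No

*them* is a pronoun; Principle B requires it to be free in its binding domain — the clause headed by 'hired'.
— the interns: subject of the clause headed by 'hired'; c-commands the pronoun within its binding domain — blocked (Principle B).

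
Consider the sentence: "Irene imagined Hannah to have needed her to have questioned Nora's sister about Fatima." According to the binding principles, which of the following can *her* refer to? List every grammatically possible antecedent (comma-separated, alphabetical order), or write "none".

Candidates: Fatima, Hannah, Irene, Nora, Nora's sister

Irene

*her* is a pronoun; Principle B requires it to be free in its binding domain — the clause headed by 'needed'.
— Fatima: second object of the clause headed by 'questioned'; is c-commanded by the pronoun; coreference would bind this R-expression — blocked (Principle C).
— Hannah: subject of the clause headed by 'needed'; c-commands the pronoun within its binding domain — blocked (Principle B).
— Irene: subject of the matrix clause; c-commands the pronoun but lies outside its binding domain — allowed.
— Nora: possessor inside the object DP of the clause headed by 'questioned'; is c-commanded by the pronoun; coreference would bind this R-expression — blocked (Principle C).
— Nora's sister: object of the clause headed by 'questioned'; is c-commanded by the pronoun; coreference would bind this R-expression — blocked (Principle C).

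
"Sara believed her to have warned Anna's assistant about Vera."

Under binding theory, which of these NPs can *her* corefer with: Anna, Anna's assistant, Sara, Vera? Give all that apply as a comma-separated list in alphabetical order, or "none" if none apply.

*her* is a pronoun; Principle B requires it to be free in its binding domain — the matrix clause.
— Anna: possessor inside the object DP of the clause headed by 'warned'; is c-commanded by the pronoun; coreference would bind this R-expression — blocked (Principle C).
— Anna's assistant: object of the clause headed by 'warned'; is c-commanded by the pronoun; coreference would bind this R-expression — blocked (Principle C).
— Sara: subject of the matrix clause; c-commands the pronoun within its binding domain — blocked (Principle B).
— Vera: second object of the clause headed by 'warned'; is c-commanded by the pronoun; coreference would bind this R-expression — blocked (Principle C).

none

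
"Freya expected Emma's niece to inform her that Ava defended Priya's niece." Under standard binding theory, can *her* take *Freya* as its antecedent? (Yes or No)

Yes

*her* is a pronoun; Principle B requires it to be free in its binding domain — the clause headed by 'inform'.
— Freya: subject of the matrix clause; c-commands the pronoun but lies outside its binding domain — allowed.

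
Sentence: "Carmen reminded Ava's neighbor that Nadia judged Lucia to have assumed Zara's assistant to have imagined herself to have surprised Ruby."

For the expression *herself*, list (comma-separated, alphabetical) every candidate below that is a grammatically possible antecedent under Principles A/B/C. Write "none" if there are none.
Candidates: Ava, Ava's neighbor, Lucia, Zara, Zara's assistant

Zara's assistant

*herself* is a reflexive; Principle A requires it to be bound within its binding domain — the clause headed by 'imagined'.
— Ava: possessor inside the object DP of the matrix clause; does not c-command the reflexive — cannot bind it (Principle A).
— Ava's neighbor: object of the matrix clause; c-commands the reflexive but lies outside its binding domain — cannot bind it (Principle A).
— Lucia: subject of the clause headed by 'assumed'; c-commands the reflexive but lies outside its binding domain — cannot bind it (Principle A).
— Zara: possessor inside the subject DP of the clause headed by 'imagined'; does not c-command the reflexive — cannot bind it (Principle A).
— Zara's assistant: subject of the clause headed by 'imagined'; c-commands the reflexive within its binding domain — allowed (Principle A).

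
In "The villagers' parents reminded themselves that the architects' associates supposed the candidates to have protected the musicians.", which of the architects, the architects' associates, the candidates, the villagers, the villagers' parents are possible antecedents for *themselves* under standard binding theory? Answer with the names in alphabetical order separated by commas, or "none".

the villagers' parents

*themselves* is a reflexive; Principle A requires it to be bound within its binding domain — the matrix clause.
— the architects: possessor inside the subject DP of the clause headed by 'supposed'; does not c-command the reflexive — cannot bind it (Principle A).
— the architects' associates: subject of the clause headed by 'supposed'; does not c-command the reflexive — cannot bind it (Principle A).
— the candidates: subject of the clause headed by 'protected'; does not c-command the reflexive — cannot bind it (Principle A).
— the villagers: possessor inside the subject DP of the matrix clause; does not c-command the reflexive — cannot bind it (Principle A).
— the villagers' parents: subject of the matrix clause; c-commands the reflexive within its binding domain — allowed (Principle A).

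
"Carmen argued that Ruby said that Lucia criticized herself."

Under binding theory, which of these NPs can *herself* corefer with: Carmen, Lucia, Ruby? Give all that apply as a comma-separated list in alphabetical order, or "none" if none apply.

Lucia

*herself* is a reflexive; Principle A requires it to be bound within its binding domain — the clause headed by 'criticized'.
— Carmen: subject of the matrix clause; c-commands the reflexive but lies outside its binding domain — cannot bind it (Principle A).
— Lucia: subject of the clause headed by 'criticized'; c-commands the reflexive within its binding domain — allowed (Principle A).
— Ruby: subject of the clause headed by 'said'; c-commands the reflexive but lies outside its binding domain — cannot bind it (Principle A).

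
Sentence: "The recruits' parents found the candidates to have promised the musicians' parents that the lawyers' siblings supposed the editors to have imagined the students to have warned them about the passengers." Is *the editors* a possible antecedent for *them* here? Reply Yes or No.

*them* is a pronoun; Principle B requires it to be free in its binding domain — the clause headed by 'warned'.
— the editors: subject of the clause headed by 'imagined'; c-commands the pronoun but lies outside its binding domain — allowed.

Yes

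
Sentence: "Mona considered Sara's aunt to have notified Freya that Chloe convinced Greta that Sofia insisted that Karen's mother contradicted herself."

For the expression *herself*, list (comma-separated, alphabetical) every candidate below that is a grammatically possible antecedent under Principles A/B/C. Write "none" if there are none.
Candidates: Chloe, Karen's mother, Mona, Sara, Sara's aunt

*herself* is a reflexive; Principle A requires it to be bound within its binding domain — the clause headed by 'contradicted'.
— Chloe: subject of the clause headed by 'convinced'; c-commands the reflexive but lies outside its binding domain — cannot bind it (Principle A).
— Karen's mother: subject of the clause headed by 'contradicted'; c-commands the reflexive within its binding domain — allowed (Principle A).
— Mona: subject of the matrix clause; c-commands the reflexive but lies outside its binding domain — cannot bind it (Principle A).
— Sara: possessor inside the subject DP of the clause headed by 'notified'; does not c-command the reflexive — cannot bind it (Principle A).
— Sara's aunt: subject of the clause headed by 'notified'; c-commands the reflexive but lies outside its binding domain — cannot bind it (Principle A).

Karen's mother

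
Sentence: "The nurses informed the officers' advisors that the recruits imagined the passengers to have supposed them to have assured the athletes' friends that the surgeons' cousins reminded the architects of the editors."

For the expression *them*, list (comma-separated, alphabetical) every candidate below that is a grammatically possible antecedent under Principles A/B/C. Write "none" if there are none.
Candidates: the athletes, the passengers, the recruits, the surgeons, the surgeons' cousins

the recruits

*them* is a pronoun; Principle B requires it to be free in its binding domain — the clause headed by 'supposed'.
— the athletes: possessor inside the object DP of the clause headed by 'assured'; is c-commanded by the pronoun; coreference would bind this R-expression — blocked (Principle C).
— the passengers: subject of the clause headed by 'supposed'; c-commands the pronoun within its binding domain — blocked (Principle B).
— the recruits: subject of the clause headed by 'imagined'; c-commands the pronoun but lies outside its binding domain — allowed.
— the surgeons: possessor inside the subject DP of the clause headed by 'reminded'; is c-commanded by the pronoun; coreference would bind this R-expression — blocked (Principle C).
— the surgeons' cousins: subject of the clause headed by 'reminded'; is c-commanded by the pronoun; coreference would bind this R-expression — blocked (Principle C).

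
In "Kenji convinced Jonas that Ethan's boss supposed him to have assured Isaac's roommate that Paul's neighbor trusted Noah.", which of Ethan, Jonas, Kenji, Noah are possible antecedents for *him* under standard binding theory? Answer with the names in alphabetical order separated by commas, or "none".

*him* is a pronoun; Principle B requires it to be free in its binding domain — the clause headed by 'supposed'.
— Ethan: possessor inside the subject DP of the clause headed by 'supposed'; does not c-command the pronoun — Principle B does not apply; allowed.
— Jonas: object of the matrix clause; c-commands the pronoun but lies outside its binding domain — allowed.
— Kenji: subject of the matrix clause; c-commands the pronoun but lies outside its binding domain — allowed.
— Noah: object of the clause headed by 'trusted'; is c-commanded by the pronoun; coreference would bind this R-expression — blocked (Principle C).

Ethan, Jonas, Kenji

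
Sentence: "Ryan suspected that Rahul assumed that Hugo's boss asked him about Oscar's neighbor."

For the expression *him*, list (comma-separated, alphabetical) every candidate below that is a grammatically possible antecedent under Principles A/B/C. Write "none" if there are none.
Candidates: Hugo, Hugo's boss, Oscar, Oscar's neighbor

*him* is a pronoun; Principle B requires it to be free in its binding domain — the clause headed by 'asked'.
— Hugo: possessor inside the subject DP of the clause headed by 'asked'; does not c-command the pronoun — Principle B does not apply; allowed.
— Hugo's boss: subject of the clause headed by 'asked'; c-commands the pronoun within its binding domain — blocked (Principle B).
— Oscar: possessor inside the second object DP of the clause headed by 'asked'; is c-commanded by the pronoun; coreference would bind this R-expression — blocked (Principle C).
— Oscar's neighbor: second object of the clause headed by 'asked'; is c-commanded by the pronoun; coreference would bind this R-expression — blocked (Principle C).

Hugo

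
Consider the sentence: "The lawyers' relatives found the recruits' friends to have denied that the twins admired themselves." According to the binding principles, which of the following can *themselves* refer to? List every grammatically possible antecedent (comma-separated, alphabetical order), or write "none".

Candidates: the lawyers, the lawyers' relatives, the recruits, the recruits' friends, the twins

the twins

*themselves* is a reflexive; Principle A requires it to be bound within its binding domain — the clause headed by 'admired'.
— the lawyers: possessor inside the subject DP of the matrix clause; does not c-command the reflexive — cannot bind it (Principle A).
— the lawyers' relatives: subject of the matrix clause; c-commands the reflexive but lies outside its binding domain — cannot bind it (Principle A).
— the recruits: possessor inside the subject DP of the clause headed by 'denied'; does not c-command the reflexive — cannot bind it (Principle A).
— the recruits' friends: subject of the clause headed by 'denied'; c-commands the reflexive but lies outside its binding domain — cannot bind it (Principle A).
— the twins: subject of the clause headed by 'admired'; c-commands the reflexive within its binding domain — allowed (Principle A).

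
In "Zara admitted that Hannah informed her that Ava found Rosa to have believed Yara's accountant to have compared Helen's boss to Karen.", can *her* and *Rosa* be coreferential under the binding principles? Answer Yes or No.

*Rosa* is an R-expression; Principle C requires it to be free (not bound by any c-commanding expression).
— her: object of the clause headed by 'informed'; the pronoun c-commands the R-expression — coreference blocked (Principle C).

No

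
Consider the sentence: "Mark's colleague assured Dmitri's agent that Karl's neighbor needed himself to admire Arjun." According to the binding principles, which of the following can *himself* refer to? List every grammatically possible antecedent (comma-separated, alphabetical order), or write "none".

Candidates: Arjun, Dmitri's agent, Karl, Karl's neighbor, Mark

Karl's neighbor

*himself* is a reflexive; Principle A requires it to be bound within its binding domain — the clause headed by 'needed'.
— Arjun: object of the clause headed by 'admire'; does not c-command the reflexive — cannot bind it (Principle A).
— Dmitri's agent: object of the matrix clause; c-commands the reflexive but lies outside its binding domain — cannot bind it (Principle A).
— Karl: possessor inside the subject DP of the clause headed by 'needed'; does not c-command the reflexive — cannot bind it (Principle A).
— Karl's neighbor: subject of the clause headed by 'needed'; c-commands the reflexive within its binding domain — allowed (Principle A).
— Mark: possessor inside the subject DP of the matrix clause; does not c-command the reflexive — cannot bind it (Principle A).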